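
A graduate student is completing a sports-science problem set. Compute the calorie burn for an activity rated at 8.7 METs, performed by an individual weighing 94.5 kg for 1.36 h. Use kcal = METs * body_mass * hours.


Product of METs and mass = 8.7 * 94.5 = 822.15
Total kcal = 822.15 * 1.36 = 1118.12 kcal

1118.12 kcal


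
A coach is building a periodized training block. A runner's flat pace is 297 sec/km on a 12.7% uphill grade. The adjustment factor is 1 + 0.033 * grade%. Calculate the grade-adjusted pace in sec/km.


Factor = 1 + 0.033 * 12.7 = 1.4191
Adjusted pace = 297 * 1.4191
= 421.47 sec/km

421.47 s/km


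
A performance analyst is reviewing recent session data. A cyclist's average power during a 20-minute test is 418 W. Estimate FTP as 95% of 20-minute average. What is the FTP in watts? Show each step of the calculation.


FTP = 20-min power * 0.95
= 418 * 0.95
= 397.1 W

397.1 W


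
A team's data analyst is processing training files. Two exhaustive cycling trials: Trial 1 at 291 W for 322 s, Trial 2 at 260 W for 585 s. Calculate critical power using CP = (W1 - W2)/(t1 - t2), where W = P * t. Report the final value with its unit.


W1 = 291 * 322 = 93702 J
W2 = 260 * 585 = 152100 J
CP = (93702 - 152100) / (322 - 585)
= -58398 / -263
= 222.05 W

222.05 W


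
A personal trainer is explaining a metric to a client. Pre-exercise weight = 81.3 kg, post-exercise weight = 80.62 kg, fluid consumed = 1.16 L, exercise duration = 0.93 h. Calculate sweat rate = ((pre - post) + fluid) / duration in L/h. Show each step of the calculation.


Weight loss = 81.3 - 80.62 = 0.68 kg (approx L)
Total sweat = 0.68 + 1.16 = 1.84 L
Sweat rate = 1.84 / 0.93 = 1.978 L/h

1.978 L/h


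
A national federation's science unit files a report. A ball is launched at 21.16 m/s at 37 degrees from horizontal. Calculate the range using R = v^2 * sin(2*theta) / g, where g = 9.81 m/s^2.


sin(2 * 37) = sin(74) = 0.961262
v^2 = 21.16^2 = 447.7456
R = 447.7456 * 0.961262 / 9.81
= 43.874 m

43.874 m


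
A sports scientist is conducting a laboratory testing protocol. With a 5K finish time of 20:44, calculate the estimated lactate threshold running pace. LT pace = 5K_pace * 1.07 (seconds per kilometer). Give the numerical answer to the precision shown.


Race duration = 1244 s for 5 km
Average pace = 1244 / 5 = 248.8 s/km
LT pace = 248.8 * 1.07
= 266.22 s/km

266.22 s/km


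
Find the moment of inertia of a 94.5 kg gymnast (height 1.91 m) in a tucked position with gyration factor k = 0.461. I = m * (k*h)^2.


Radius of gyration = 0.461 * 1.91 = 0.88051 m
I = 94.5 * 0.88051^2
= 94.5 * 0.775298
= 73.266 kg*m^2

73.266 kg*m^2


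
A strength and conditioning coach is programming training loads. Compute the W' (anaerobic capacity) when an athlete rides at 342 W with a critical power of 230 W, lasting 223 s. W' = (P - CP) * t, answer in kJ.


Above-CP power = 112 W
Duration = 223 s
W' = 112 * 223 = 24976 J
Convert: 24976 / 1000 = 24.976 kJ

24.976 kJ


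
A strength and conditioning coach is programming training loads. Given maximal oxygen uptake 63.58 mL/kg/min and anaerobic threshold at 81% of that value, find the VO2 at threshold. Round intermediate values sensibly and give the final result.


Percentage as decimal = 0.81
VO2 at AT = 63.58 * 0.81 = 51.5 mL/kg/min

51.5 mL/kg/min


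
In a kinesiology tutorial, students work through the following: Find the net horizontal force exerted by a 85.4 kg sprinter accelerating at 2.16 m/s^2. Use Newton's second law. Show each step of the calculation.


Newton's second law: F = m * a
F = 85.4 * 2.16 = 184.46 N

184.46 N


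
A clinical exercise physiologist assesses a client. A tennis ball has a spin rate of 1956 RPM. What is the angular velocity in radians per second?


Convert RPM to rad/s: multiply by 2*pi and divide by 60
omega = 1956 * 2 * pi / 60
= 204.832 rad/s

204.832 rad/s


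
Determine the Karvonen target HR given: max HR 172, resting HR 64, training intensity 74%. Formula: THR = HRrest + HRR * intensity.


HRR = HRmax - HRrest = 172 - 64 = 108
THR = 64 + 108 * 0.74
= 143.92 bpm

143.92 bpm


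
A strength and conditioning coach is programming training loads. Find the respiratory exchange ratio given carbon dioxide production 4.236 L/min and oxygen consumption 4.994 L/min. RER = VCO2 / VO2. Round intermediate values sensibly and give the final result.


VCO2 = 4.236 L/min
VO2 = 4.994 L/min
RER = 4.236 / 4.994 = 0.8482

0.8482


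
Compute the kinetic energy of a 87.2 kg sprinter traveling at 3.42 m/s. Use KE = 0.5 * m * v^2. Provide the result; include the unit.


Velocity squared = 11.6964
KE = 0.5 * 87.2 * 11.6964 = 509.96 J

509.96 J


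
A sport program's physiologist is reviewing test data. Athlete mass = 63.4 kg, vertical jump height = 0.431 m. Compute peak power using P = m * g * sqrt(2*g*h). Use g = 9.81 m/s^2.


sqrt(2 * 9.81 * 0.431) = sqrt(8.45622) = 2.907958 m/s
P = 63.4 * 9.81 * 2.907958
= 1808.62 W

1808.62 W


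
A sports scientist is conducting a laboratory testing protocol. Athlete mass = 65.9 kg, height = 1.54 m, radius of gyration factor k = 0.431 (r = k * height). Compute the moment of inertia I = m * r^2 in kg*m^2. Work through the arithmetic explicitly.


r = k * height = 0.431 * 1.54 = 0.66374 m
r^2 = 0.66374^2 = 0.440551
I = 65.9 * 0.440551 = 29.032 kg*m^2

29.032 kg*m^2


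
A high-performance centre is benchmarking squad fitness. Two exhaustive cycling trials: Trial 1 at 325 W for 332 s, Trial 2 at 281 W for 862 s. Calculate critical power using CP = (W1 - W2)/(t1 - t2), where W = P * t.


W1 = 325 * 332 = 107900 J
W2 = 281 * 862 = 242222 J
CP = (107900 - 242222) / (332 - 862)
= -134322 / -530
= 253.44 W

253.44 W


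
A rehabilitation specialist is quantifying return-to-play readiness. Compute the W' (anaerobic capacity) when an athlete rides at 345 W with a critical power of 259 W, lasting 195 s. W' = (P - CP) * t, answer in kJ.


Above-CP power = 86 W
Duration = 195 s
W' = 86 * 195 = 16770 J
Convert: 16770 / 1000 = 16.77 kJ

16.77 kJ


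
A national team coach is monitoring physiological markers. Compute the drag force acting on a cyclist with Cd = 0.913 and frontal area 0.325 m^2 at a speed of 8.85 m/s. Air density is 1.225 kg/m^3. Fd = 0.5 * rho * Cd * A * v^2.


Step 1: v^2 = 78.3225
Step 2: Fd = 0.5 * 1.225 * 0.913 * 0.325 * 78.3225
= 14.235 N

14.235 N


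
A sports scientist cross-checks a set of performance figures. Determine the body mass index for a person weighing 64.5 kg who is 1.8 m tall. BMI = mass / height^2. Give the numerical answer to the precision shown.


BMI = mass / height^2
= 64.5 / 1.8^2
= 64.5 / 3.24
= 19.91 kg/m^2

19.91 kg/m^2


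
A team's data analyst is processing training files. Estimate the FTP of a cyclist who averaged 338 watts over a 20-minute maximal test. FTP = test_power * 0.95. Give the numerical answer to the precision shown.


FTP = 338 * 0.95 = 321.1 W

321.1 W


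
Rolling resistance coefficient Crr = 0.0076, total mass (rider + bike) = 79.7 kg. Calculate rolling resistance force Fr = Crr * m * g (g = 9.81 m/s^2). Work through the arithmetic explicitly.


Fr = Crr * m * g
= 0.0076 * 79.7 * 9.81
= 5.942 N

5.942 N


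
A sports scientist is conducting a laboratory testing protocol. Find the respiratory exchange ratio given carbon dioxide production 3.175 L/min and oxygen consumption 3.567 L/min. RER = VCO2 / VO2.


VCO2 = 3.175 L/min
VO2 = 3.567 L/min
RER = 3.175 / 3.567 = 0.8901

0.8901


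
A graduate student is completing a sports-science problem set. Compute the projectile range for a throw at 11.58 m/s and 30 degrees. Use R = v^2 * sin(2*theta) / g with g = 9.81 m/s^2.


Two times the angle = 60 degrees
sin(60) = 0.866025
R = 134.0964 * 0.866025 / 9.81 = 11.838 m

11.838 m


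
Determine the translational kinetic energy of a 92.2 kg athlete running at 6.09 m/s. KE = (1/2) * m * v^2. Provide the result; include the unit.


KE = 0.5 * m * v^2
= 0.5 * 92.2 * 6.09^2
= 0.5 * 92.2 * 37.0881
= 1709.76 J

1709.76 J


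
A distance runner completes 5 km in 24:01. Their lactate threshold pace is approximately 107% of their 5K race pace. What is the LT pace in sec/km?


Convert to seconds: 24 min 1 s = 1441 s
Pace per km = 1441 / 5 = 288.2 s/km
LT pace = 288.2 * 1.07 = 308.37 s/km

308.37 s/km


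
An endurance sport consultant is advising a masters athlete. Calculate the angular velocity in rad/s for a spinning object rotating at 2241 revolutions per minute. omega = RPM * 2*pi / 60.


omega = RPM * 2*pi / 60
= 2241 * 6.28318531 / 60
= 234.677 rad/s

234.677 rad/s


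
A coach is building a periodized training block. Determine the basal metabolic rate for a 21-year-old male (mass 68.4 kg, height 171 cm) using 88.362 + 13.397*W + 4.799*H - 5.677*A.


BMR = 88.362 + 13.397*68.4 + 4.799*171 - 5.677*21
= 1706.13 kcal/day

1706.13 kcal/day


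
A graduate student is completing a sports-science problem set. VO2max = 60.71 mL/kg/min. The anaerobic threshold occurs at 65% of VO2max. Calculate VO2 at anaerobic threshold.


AT fraction = 65 / 100 = 0.65
AT VO2 = 60.71 * 0.65
= 39.46 mL/kg/min

39.46 mL/kg/min


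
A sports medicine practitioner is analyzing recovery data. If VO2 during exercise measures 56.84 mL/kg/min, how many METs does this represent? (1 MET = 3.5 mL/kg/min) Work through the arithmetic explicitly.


METs = VO2 / 3.5 = 56.84 / 3.5 = 16.24

16.24 METs


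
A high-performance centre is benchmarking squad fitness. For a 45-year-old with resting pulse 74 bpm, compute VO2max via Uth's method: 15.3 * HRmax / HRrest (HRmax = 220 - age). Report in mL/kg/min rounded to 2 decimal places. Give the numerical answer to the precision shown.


Step 1: HRmax = 220 - 45 = 175 bpm
Step 2: Ratio = 175 / 74 = 2.3649
Step 3: VO2max = 15.3 * 2.3649 = 36.18 mL/kg/min

36.18 mL/kg/min


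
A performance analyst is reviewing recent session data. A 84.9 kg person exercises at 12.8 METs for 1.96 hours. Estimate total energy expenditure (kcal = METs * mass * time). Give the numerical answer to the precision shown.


Energy = METs * mass(kg) * time(h)
= 12.8 * 84.9 * 1.96
= 2129.97 kcal

2129.97 kcal


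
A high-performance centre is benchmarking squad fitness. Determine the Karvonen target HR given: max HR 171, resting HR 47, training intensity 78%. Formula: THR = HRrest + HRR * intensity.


HRR = HRmax - HRrest = 171 - 47 = 124
THR = 47 + 124 * 0.78
= 143.72 bpm

143.72 bpm


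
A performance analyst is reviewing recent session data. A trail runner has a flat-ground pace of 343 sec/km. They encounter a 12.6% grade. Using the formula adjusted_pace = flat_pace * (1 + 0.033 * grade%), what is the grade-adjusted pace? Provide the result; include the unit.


Grade factor = 1 + 0.033 * 12.6 = 1.4158
Adjusted = 343 * 1.4158 = 485.62 sec/km

485.62 s/km


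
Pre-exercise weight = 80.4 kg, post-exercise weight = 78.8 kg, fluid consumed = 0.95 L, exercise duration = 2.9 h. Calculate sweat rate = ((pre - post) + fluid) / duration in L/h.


Weight loss = 80.4 - 78.8 = 1.6 kg (approx L)
Total sweat = 1.6 + 0.95 = 2.55 L
Sweat rate = 2.55 / 2.9 = 0.879 L/h

0.879 L/h


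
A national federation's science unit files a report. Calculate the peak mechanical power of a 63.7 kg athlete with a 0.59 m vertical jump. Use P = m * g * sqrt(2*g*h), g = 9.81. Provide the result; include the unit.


First, sqrt(2gh) = sqrt(2 * 9.81 * 0.59)
= sqrt(11.5758) = 3.402323 m/s
Power = 63.7 * 9.81 * 3.402323 = 2126.1 W

2126.1 W


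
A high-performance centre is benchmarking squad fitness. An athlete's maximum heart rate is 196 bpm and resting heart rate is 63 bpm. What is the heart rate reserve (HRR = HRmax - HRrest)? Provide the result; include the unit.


HRR = HRmax - HRrest
= 196 - 63
= 133 bpm

133 bpm


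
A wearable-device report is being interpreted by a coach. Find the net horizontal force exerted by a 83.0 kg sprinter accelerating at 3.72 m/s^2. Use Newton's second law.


Newton's second law: F = m * a
F = 83.0 * 3.72 = 308.76 N

308.76 N


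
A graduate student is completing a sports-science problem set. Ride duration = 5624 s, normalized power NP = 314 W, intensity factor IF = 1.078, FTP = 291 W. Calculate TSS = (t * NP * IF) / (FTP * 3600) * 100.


Numerator = 5624 * 314 * 1.078 = 1903679.008
Denominator = 291 * 3600 = 1047600
TSS = 1903679.008 / 1047600 * 100
= 181.72

181.72 TSS


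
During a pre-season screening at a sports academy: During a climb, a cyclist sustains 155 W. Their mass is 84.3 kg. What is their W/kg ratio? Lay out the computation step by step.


Power-to-weight = 155 W / 84.3 kg
= 1.839 W/kg

1.839 W/kg


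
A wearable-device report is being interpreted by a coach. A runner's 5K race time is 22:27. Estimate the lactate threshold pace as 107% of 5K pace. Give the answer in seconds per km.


Total race time = 22*60 + 27 = 1347 seconds
5K pace = 1347 / 5 = 269.4 sec/km
LT pace = 269.4 * 1.07 = 288.26 sec/km

288.26 s/km


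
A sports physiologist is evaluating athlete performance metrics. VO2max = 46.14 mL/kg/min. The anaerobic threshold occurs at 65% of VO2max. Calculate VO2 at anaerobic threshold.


AT fraction = 65 / 100 = 0.65
AT VO2 = 46.14 * 0.65
= 29.99 mL/kg/min

29.99 mL/kg/min


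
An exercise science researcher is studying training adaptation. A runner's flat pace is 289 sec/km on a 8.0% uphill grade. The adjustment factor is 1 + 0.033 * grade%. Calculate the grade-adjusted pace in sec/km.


Factor = 1 + 0.033 * 8.0 = 1.264
Adjusted pace = 289 * 1.264
= 365.3 sec/km

365.3 s/km


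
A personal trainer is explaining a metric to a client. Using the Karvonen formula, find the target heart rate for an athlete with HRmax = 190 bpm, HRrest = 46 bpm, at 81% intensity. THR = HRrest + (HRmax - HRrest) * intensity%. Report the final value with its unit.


HRR = 190 - 46 = 144
THR = 46 + 144 * 0.81
= 46 + 116.64
= 162.64 bpm

162.64 bpm


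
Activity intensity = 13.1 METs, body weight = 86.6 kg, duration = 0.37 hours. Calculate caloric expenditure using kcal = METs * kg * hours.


kcal = 13.1 * 86.6 * 0.37
= 1134.46 * 0.37
= 419.75 kcal

419.75 kcal


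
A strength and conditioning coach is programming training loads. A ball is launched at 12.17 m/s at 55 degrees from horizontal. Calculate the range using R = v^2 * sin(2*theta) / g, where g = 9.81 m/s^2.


sin(2 * 55) = sin(110) = 0.939693
v^2 = 12.17^2 = 148.1089
R = 148.1089 * 0.939693 / 9.81
= 14.187 m

14.187 m


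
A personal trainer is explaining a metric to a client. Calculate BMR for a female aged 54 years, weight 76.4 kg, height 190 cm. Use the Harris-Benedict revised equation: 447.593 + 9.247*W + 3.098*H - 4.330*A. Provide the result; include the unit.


Substituting values:
W term = 9.247 * 76.4 = 706.4708
H term = 3.098 * 190 = 588.62
A term = 4.330 * 54 = 233.82
BMR = 1508.86 kcal/day

1508.86 kcal/day


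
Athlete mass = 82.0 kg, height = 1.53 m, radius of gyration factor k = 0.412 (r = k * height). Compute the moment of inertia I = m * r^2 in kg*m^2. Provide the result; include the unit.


r = k * height = 0.412 * 1.53 = 0.63036 m
r^2 = 0.63036^2 = 0.397354
I = 82.0 * 0.397354 = 32.583 kg*m^2

32.583 kg*m^2


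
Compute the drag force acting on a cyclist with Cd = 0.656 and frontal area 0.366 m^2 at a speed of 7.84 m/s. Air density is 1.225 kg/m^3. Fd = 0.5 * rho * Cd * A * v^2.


Step 1: v^2 = 61.4656
Step 2: Fd = 0.5 * 1.225 * 0.656 * 0.366 * 61.4656
= 9.039 N

9.039 N


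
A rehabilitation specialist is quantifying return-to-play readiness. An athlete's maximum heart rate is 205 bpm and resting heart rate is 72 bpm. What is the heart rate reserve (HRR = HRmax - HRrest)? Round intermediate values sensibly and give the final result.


HRR = HRmax - HRrest
= 205 - 72
= 133 bpm

133 bpm


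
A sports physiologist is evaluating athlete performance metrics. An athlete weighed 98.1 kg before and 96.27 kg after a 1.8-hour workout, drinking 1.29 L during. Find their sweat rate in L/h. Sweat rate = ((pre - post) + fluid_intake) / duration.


Body mass change = 1.83 kg
Total sweat loss = 1.83 + 1.29 = 3.12 L
Rate = 3.12 / 1.8 = 1.733 L/h

1.733 L/h


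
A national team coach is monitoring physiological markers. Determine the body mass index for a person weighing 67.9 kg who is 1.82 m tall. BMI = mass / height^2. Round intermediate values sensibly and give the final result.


BMI = mass / height^2
= 67.9 / 1.82^2
= 67.9 / 3.3124
= 20.5 kg/m^2

20.5 kg/m^2


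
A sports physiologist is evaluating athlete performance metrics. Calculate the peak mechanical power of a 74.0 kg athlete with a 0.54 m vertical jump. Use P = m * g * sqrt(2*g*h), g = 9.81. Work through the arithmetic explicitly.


First, sqrt(2gh) = sqrt(2 * 9.81 * 0.54)
= sqrt(10.5948) = 3.254965 m/s
Power = 74.0 * 9.81 * 3.254965 = 2362.91 W

2362.91 W


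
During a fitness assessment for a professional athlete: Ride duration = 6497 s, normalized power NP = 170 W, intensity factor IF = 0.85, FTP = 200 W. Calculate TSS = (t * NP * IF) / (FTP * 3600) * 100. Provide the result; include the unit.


Numerator = 6497 * 170 * 0.85 = 938816.5
Denominator = 200 * 3600 = 720000
TSS = 938816.5 / 720000 * 100
= 130.39

130.39 TSS


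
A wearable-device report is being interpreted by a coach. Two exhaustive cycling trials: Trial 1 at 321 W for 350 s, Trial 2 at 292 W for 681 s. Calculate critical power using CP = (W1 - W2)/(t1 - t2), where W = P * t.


W1 = 321 * 350 = 112350 J
W2 = 292 * 681 = 198852 J
CP = (112350 - 198852) / (350 - 681)
= -86502 / -331
= 261.34 W

261.34 W


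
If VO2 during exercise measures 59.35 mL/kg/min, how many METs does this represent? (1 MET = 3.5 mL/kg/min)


METs = VO2 / 3.5 = 59.35 / 3.5 = 16.96

16.96 METs


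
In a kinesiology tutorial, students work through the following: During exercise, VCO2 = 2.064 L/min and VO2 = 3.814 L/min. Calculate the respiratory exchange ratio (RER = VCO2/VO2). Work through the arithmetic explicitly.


RER = VCO2 / VO2
= 2.064 / 3.814
= 0.5412

0.5412


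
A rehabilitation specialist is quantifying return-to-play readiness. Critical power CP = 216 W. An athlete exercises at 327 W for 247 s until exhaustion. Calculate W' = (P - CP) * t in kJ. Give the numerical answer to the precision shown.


P - CP = 327 - 216 = 111 W
W' = 111 * 247 = 27417 J
= 27417 / 1000 = 27.417 kJ

27.417 kJ


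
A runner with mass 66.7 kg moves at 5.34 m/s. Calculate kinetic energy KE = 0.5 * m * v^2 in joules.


v^2 = 5.34^2 = 28.5156
KE = 0.5 * 66.7 * 28.5156
= 951.0 J

951.0 J


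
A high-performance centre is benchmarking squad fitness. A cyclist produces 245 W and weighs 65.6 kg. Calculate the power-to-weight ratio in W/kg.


P/W = power / mass
= 245 / 65.6
= 3.735 W/kg

3.735 W/kg


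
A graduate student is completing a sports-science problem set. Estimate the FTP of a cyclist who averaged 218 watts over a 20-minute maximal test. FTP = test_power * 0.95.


FTP = 218 * 0.95 = 207.1 W

207.1 W


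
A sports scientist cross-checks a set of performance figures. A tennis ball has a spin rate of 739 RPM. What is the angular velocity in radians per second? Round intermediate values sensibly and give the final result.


Convert RPM to rad/s: multiply by 2*pi and divide by 60
omega = 739 * 2 * pi / 60
= 77.388 rad/s

77.388 rad/s


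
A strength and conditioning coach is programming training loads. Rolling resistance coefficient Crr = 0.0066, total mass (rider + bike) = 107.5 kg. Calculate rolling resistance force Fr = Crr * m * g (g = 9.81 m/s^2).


Fr = Crr * m * g
= 0.0066 * 107.5 * 9.81
= 6.96 N

6.96 N


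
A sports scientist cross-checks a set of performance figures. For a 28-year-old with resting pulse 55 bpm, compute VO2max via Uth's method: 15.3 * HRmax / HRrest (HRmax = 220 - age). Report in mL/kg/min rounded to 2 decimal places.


Step 1: HRmax = 220 - 28 = 192 bpm
Step 2: Ratio = 192 / 55 = 3.4909
Step 3: VO2max = 15.3 * 3.4909 = 53.41 mL/kg/min

53.41 mL/kg/min


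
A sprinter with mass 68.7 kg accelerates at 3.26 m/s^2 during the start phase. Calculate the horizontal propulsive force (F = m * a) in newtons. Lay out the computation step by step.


F = m * a
= 68.7 * 3.26
= 223.96 N

223.96 N


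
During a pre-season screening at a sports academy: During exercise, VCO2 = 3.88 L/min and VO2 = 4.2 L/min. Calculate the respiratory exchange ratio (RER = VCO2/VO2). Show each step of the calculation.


RER = VCO2 / VO2
= 3.88 / 4.2
= 0.9238

0.9238


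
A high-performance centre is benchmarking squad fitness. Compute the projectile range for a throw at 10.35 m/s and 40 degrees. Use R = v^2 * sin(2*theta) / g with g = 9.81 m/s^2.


Two times the angle = 80 degrees
sin(80) = 0.984808
R = 107.1225 * 0.984808 / 9.81 = 10.754 m

10.754 m


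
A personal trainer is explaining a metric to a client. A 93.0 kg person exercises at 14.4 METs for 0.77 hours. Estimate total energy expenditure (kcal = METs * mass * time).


Energy = METs * mass(kg) * time(h)
= 14.4 * 93.0 * 0.77
= 1031.18 kcal

1031.18 kcal


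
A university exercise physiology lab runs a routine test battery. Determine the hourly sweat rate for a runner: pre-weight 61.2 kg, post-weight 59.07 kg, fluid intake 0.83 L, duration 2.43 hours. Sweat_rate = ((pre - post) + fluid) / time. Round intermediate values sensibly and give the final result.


Mass lost = 61.2 - 59.07 = 2.13 kg
Add fluid consumed: 2.13 + 0.83 = 2.96 L total sweat
Sweat rate = 2.96 / 2.43 = 1.218 L/h

1.218 L/h


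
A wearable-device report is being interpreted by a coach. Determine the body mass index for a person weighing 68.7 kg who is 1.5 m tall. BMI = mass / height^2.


BMI = mass / height^2
= 68.7 / 1.5^2
= 68.7 / 2.25
= 30.53 kg/m^2

30.53 kg/m^2


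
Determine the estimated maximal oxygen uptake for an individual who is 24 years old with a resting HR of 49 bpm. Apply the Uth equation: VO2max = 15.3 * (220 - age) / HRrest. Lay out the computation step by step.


HRmax = 220 - 24 = 196
VO2max = 15.3 * (196 / 49)
= 15.3 * 4.0
= 61.2 mL/kg/min

61.2 mL/kg/min


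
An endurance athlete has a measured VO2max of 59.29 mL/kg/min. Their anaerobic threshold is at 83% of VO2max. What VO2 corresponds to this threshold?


Anaerobic threshold VO2 = VO2max * 83%
= 59.29 * 0.83
= 49.21 mL/kg/min

49.21 mL/kg/min


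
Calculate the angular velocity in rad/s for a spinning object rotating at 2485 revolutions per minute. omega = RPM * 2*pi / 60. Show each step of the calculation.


omega = RPM * 2*pi / 60
= 2485 * 6.28318531 / 60
= 260.229 rad/s

260.229 rad/s


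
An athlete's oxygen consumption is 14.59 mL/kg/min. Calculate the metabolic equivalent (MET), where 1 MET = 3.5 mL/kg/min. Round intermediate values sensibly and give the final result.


MET = VO2 / 3.5
= 14.59 / 3.5
= 4.17 METs

4.17 METs


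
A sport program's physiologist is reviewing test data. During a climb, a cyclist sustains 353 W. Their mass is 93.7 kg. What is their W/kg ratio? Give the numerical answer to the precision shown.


Power-to-weight = 353 W / 93.7 kg
= 3.767 W/kg

3.767 W/kg


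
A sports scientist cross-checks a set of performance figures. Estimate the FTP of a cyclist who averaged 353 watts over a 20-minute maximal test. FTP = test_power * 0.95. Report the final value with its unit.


FTP = 353 * 0.95 = 335.35 W

335.35 W


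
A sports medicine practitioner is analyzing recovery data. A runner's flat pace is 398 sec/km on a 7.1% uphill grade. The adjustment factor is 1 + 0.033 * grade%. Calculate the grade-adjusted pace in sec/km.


Factor = 1 + 0.033 * 7.1 = 1.2343
Adjusted pace = 398 * 1.2343
= 491.25 sec/km

491.25 s/km


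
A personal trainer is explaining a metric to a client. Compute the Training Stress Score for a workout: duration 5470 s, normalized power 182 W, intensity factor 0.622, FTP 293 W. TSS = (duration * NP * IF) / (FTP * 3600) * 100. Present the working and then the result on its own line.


Product = 5470 * 182 * 0.622 = 619225.88
Base = 293 * 3600 = 1054800
TSS = 619225.88 / 1054800 * 100 = 58.71

58.71 TSS


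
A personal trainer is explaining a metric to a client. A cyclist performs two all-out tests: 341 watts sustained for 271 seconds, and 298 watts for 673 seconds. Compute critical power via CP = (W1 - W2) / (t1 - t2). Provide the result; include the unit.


W1 = P1 * t1 = 341 * 271 = 92411 J
W2 = P2 * t2 = 298 * 673 = 200554 J
CP = (92411 - 200554) / (271 - 673)
= 269.01 W

269.01 W


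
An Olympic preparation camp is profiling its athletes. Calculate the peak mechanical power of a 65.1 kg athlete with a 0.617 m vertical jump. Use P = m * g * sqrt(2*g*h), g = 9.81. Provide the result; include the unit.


First, sqrt(2gh) = sqrt(2 * 9.81 * 0.617)
= sqrt(12.10554) = 3.479302 m/s
Power = 65.1 * 9.81 * 3.479302 = 2221.99 W

2221.99 W


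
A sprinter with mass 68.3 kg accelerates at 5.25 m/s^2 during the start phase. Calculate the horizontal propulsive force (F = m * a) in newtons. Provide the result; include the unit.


F = m * a
= 68.3 * 5.25
= 358.58 N

358.58 N


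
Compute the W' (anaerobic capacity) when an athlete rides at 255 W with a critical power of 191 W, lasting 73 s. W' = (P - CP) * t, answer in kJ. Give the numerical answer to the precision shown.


Above-CP power = 64 W
Duration = 73 s
W' = 64 * 73 = 4672 J
Convert: 4672 / 1000 = 4.672 kJ

4.672 kJ


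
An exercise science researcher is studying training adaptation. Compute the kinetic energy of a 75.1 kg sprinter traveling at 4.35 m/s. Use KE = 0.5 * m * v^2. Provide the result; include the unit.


Velocity squared = 18.9225
KE = 0.5 * 75.1 * 18.9225 = 710.54 J

710.54 J


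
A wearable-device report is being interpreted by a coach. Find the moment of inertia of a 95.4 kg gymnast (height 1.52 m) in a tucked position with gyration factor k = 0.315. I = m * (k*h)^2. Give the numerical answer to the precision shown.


Radius of gyration = 0.315 * 1.52 = 0.4788 m
I = 95.4 * 0.4788^2
= 95.4 * 0.229249
= 21.87 kg*m^2

21.87 kg*m^2


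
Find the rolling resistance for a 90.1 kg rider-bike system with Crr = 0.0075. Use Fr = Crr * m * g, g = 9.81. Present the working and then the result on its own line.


m * g = 90.1 * 9.81 = 883.881 N
Fr = 0.0075 * 883.881 = 6.629 N

6.629 N


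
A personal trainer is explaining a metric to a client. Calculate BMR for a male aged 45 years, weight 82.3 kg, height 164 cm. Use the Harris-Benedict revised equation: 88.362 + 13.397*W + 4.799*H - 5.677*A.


Substituting values:
W term = 13.397 * 82.3 = 1102.5731
H term = 4.799 * 164 = 787.036
A term = 5.677 * 45 = 255.465
BMR = 1722.51 kcal/day

1722.51 kcal/day


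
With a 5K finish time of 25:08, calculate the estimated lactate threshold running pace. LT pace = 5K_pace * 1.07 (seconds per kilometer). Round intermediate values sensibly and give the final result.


Race duration = 1508 s for 5 km
Average pace = 1508 / 5 = 301.6 s/km
LT pace = 301.6 * 1.07
= 322.71 s/km

322.71 s/km


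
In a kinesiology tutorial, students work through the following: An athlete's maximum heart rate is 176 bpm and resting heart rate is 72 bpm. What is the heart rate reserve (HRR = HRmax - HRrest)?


HRR = HRmax - HRrest
= 176 - 72
= 104 bpm

104 bpm


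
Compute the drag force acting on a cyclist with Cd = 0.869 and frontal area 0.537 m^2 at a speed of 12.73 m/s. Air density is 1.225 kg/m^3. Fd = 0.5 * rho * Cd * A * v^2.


Step 1: v^2 = 162.0529
Step 2: Fd = 0.5 * 1.225 * 0.869 * 0.537 * 162.0529
= 46.319 N

46.319 N


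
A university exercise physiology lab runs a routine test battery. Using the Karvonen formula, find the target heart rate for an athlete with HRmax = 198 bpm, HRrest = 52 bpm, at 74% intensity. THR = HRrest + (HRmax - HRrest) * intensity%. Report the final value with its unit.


HRR = 198 - 52 = 146
THR = 52 + 146 * 0.74
= 52 + 108.04
= 160.04 bpm

160.04 bpm


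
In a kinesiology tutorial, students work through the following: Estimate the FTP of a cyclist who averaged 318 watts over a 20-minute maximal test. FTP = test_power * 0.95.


FTP = 318 * 0.95 = 302.1 W

302.1 W


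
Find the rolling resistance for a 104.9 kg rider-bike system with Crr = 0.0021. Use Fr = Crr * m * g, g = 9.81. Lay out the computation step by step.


m * g = 104.9 * 9.81 = 1029.069 N
Fr = 0.0021 * 1029.069 = 2.161 N

2.161 N


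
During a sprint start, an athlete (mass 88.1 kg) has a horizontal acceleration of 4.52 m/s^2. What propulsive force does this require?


Propulsive force = mass * acceleration
= 88.1 kg * 4.52 m/s^2
= 398.21 N

398.21 N


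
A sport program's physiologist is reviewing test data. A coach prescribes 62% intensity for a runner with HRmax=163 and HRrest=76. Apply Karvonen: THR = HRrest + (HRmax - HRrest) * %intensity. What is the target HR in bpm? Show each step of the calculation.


Heart rate reserve = 163 - 76 = 87
Intensity fraction = 62 / 100 = 0.62
THR = 76 + 87 * 0.62 = 129.94 bpm

129.94 bpm


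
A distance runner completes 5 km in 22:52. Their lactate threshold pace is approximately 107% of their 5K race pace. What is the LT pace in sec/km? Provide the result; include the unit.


Convert to seconds: 22 min 52 s = 1372 s
Pace per km = 1372 / 5 = 274.4 s/km
LT pace = 274.4 * 1.07 = 293.61 s/km

293.61 s/km


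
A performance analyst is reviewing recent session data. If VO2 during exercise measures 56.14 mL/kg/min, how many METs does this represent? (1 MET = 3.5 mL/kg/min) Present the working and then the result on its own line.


METs = VO2 / 3.5 = 56.14 / 3.5 = 16.04

16.04 METs


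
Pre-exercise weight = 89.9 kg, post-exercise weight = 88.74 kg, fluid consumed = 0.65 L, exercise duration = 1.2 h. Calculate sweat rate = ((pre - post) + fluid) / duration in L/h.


Weight loss = 89.9 - 88.74 = 1.16 kg (approx L)
Total sweat = 1.16 + 0.65 = 1.81 L
Sweat rate = 1.81 / 1.2 = 1.508 L/h

1.508 L/h


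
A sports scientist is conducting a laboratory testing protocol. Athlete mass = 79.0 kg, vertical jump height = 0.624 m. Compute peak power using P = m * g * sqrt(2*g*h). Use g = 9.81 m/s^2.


sqrt(2 * 9.81 * 0.624) = sqrt(12.24288) = 3.498983 m/s
P = 79.0 * 9.81 * 3.498983
= 2711.68 W

2711.68 W


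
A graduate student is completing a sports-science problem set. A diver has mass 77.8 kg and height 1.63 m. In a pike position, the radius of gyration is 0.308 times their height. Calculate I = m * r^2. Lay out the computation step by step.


r = 0.308 * 1.63 = 0.50204 m
I = m * r^2 = 77.8 * 0.252044 = 19.609 kg*m^2

19.609 kg*m^2


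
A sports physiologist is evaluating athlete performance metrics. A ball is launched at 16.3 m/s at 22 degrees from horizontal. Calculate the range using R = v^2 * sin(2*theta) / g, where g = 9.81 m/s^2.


sin(2 * 22) = sin(44) = 0.694658
v^2 = 16.3^2 = 265.69
R = 265.69 * 0.694658 / 9.81
= 18.814 m

18.814 m


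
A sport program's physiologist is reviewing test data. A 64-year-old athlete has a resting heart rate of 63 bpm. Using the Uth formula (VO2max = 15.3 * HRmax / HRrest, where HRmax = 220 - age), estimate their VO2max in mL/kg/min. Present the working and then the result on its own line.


HRmax = 220 - 64 = 156 bpm
Ratio = HRmax / HRrest = 156 / 63 = 2.4762
VO2max = 15.3 * 2.4762 = 37.89 mL/kg/min

37.89 mL/kg/min


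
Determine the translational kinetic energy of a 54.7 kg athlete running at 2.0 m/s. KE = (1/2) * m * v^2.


KE = 0.5 * m * v^2
= 0.5 * 54.7 * 2.0^2
= 0.5 * 54.7 * 4.0
= 109.4 J

109.4 J


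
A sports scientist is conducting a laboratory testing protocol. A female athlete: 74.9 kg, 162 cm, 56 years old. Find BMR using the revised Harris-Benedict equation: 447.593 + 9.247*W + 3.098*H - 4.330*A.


Intercept = 447.593
Weight contribution = 9.247 * 74.9 = 692.6003
Height contribution = 3.098 * 162 = 501.876
Age contribution = 4.33 * 56 = 242.48
BMR = 447.593 + 692.6003 + 501.876 - 242.48
= 1399.59 kcal/day

1399.59 kcal/day


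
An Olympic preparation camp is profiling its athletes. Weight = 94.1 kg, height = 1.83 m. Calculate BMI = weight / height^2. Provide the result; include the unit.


height^2 = 1.83^2 = 3.3489
BMI = 94.1 / 3.3489 = 28.1 kg/m^2

28.1 kg/m^2


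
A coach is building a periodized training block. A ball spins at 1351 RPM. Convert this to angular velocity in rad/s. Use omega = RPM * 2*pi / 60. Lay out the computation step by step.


omega = 1351 * 2 * pi / 60
= 1351 * 6.28318531 / 60
= 8488.583 / 60
= 141.476 rad/s

141.476 rad/s


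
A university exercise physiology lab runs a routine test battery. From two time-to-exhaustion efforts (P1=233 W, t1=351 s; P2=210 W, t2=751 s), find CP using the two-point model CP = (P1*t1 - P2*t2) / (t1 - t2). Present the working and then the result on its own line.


Work in trial 1 = 81783 J
Work in trial 2 = 157710 J
Delta work = -75927 J
Delta time = -400 s
CP = -75927 / -400 = 189.82 W

189.82 W


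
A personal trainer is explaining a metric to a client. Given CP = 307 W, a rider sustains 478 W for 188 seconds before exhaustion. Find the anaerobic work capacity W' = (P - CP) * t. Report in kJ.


Excess power = 478 - 307 = 171 W
Work above CP = 171 * 188 = 32148 J
W' = 32.148 kJ

32.148 kJ


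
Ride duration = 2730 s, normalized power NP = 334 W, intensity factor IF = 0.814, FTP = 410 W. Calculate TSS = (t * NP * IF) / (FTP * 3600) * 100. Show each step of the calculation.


Numerator = 2730 * 334 * 0.814 = 742221.48
Denominator = 410 * 3600 = 1476000
TSS = 742221.48 / 1476000 * 100
= 50.29

50.29 TSS


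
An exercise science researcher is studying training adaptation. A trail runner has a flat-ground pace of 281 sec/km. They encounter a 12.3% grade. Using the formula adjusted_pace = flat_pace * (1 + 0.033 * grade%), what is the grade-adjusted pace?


Grade factor = 1 + 0.033 * 12.3 = 1.4059
Adjusted = 281 * 1.4059 = 395.06 sec/km

395.06 s/km


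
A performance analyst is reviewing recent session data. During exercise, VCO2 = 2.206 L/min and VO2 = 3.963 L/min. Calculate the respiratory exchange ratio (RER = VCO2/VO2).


RER = VCO2 / VO2
= 2.206 / 3.963
= 0.5566

0.5566


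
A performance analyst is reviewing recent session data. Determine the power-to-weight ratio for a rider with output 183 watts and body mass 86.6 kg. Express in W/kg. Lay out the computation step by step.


P/W = 183 / 86.6 = 2.113 W/kg

2.113 W/kg


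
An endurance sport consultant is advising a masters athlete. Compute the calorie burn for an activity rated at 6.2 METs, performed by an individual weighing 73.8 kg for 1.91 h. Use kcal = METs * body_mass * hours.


Product of METs and mass = 6.2 * 73.8 = 457.56
Total kcal = 457.56 * 1.91 = 873.94 kcal

873.94 kcal


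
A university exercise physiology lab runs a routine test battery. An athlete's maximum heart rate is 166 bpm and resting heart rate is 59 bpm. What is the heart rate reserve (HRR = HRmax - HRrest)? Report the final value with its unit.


HRR = HRmax - HRrest
= 166 - 59
= 107 bpm

107 bpm


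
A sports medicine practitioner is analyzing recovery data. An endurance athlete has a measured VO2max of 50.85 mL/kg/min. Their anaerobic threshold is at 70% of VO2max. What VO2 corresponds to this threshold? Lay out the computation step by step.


Anaerobic threshold VO2 = VO2max * 70%
= 50.85 * 0.7
= 35.6 mL/kg/min

35.6 mL/kg/min


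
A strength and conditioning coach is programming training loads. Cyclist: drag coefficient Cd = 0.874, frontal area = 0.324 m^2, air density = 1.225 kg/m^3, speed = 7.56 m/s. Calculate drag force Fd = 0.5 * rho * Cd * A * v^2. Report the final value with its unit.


v^2 = 7.56^2 = 57.1536
Fd = 0.5 * 1.225 * 0.874 * 0.324 * 57.1536
= 9.913 N

9.913 N


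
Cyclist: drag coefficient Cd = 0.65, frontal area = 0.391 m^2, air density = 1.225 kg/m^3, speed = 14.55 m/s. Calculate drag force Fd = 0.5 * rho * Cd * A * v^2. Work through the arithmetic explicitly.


v^2 = 14.55^2 = 211.7025
Fd = 0.5 * 1.225 * 0.65 * 0.391 * 211.7025
= 32.955 N

32.955 N


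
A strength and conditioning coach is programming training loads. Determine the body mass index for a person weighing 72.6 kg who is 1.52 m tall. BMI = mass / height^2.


BMI = mass / height^2
= 72.6 / 1.52^2
= 72.6 / 2.3104
= 31.42 kg/m^2

31.42 kg/m^2


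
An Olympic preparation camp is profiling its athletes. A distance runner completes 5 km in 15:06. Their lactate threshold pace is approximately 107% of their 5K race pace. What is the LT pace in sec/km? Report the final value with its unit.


Convert to seconds: 15 min 6 s = 906 s
Pace per km = 906 / 5 = 181.2 s/km
LT pace = 181.2 * 1.07 = 193.88 s/km

193.88 s/km


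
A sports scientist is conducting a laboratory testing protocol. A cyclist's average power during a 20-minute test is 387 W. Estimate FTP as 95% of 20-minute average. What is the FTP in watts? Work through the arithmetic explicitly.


FTP = 20-min power * 0.95
= 387 * 0.95
= 367.65 W

367.65 W


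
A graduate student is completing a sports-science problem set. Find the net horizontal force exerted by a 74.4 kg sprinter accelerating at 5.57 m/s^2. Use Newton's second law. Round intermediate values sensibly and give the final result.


Newton's second law: F = m * a
F = 74.4 * 5.57 = 414.41 N

414.41 N


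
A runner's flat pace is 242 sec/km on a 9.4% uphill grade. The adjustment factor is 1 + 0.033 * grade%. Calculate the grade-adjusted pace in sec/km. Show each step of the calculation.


Factor = 1 + 0.033 * 9.4 = 1.3102
Adjusted pace = 242 * 1.3102
= 317.07 sec/km

317.07 s/km


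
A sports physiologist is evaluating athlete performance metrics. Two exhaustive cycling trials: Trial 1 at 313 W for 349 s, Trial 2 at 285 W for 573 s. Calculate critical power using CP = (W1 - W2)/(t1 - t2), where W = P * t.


W1 = 313 * 349 = 109237 J
W2 = 285 * 573 = 163305 J
CP = (109237 - 163305) / (349 - 573)
= -54068 / -224
= 241.38 W

241.38 W


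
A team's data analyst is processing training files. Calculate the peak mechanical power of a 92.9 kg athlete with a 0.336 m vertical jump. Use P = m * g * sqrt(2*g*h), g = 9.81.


First, sqrt(2gh) = sqrt(2 * 9.81 * 0.336)
= sqrt(6.59232) = 2.567551 m/s
Power = 92.9 * 9.81 * 2.567551 = 2339.94 W

2339.94 W


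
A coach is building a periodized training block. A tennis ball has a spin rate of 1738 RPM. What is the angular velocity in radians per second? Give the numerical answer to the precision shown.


Convert RPM to rad/s: multiply by 2*pi and divide by 60
omega = 1738 * 2 * pi / 60
= 182.003 rad/s

182.003 rad/s


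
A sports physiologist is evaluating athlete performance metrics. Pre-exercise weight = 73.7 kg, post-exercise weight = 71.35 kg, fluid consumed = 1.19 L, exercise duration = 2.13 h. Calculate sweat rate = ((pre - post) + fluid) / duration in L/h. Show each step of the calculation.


Weight loss = 73.7 - 71.35 = 2.35 kg (approx L)
Total sweat = 2.35 + 1.19 = 3.54 L
Sweat rate = 3.54 / 2.13 = 1.662 L/h

1.662 L/h


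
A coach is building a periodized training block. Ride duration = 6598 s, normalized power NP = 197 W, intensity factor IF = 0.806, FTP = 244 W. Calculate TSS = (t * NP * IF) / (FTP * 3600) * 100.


Numerator = 6598 * 197 * 0.806 = 1047643.636
Denominator = 244 * 3600 = 878400
TSS = 1047643.636 / 878400 * 100
= 119.27

119.27 TSS


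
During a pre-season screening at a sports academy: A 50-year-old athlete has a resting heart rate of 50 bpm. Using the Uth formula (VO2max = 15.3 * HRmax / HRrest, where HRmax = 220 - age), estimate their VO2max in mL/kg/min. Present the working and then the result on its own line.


HRmax = 220 - 50 = 170 bpm
Ratio = HRmax / HRrest = 170 / 50 = 3.4
VO2max = 15.3 * 3.4 = 52.02 mL/kg/min

52.02 mL/kg/min


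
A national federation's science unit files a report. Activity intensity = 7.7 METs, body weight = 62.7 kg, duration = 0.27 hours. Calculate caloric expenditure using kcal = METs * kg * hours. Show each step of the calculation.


kcal = 7.7 * 62.7 * 0.27
= 482.79 * 0.27
= 130.35 kcal

130.35 kcal
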